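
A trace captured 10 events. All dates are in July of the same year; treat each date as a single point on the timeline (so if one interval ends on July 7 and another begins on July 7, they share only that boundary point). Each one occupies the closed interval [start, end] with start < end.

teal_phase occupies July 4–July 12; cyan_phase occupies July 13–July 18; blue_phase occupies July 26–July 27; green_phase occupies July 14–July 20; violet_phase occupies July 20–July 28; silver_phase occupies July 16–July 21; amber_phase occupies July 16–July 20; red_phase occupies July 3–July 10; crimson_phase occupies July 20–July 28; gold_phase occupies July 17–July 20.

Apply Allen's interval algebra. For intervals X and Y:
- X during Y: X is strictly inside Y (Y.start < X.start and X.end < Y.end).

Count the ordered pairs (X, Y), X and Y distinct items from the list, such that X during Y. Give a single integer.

3

Checking all 90 ordered pairs for relation 'during'; matching pairs in alphabetical order:
(blue_phase, crimson_phase): blue_phase during crimson_phase ✓
(blue_phase, violet_phase): blue_phase during violet_phase ✓
(gold_phase, silver_phase): gold_phase during silver_phase ✓
Count: 3.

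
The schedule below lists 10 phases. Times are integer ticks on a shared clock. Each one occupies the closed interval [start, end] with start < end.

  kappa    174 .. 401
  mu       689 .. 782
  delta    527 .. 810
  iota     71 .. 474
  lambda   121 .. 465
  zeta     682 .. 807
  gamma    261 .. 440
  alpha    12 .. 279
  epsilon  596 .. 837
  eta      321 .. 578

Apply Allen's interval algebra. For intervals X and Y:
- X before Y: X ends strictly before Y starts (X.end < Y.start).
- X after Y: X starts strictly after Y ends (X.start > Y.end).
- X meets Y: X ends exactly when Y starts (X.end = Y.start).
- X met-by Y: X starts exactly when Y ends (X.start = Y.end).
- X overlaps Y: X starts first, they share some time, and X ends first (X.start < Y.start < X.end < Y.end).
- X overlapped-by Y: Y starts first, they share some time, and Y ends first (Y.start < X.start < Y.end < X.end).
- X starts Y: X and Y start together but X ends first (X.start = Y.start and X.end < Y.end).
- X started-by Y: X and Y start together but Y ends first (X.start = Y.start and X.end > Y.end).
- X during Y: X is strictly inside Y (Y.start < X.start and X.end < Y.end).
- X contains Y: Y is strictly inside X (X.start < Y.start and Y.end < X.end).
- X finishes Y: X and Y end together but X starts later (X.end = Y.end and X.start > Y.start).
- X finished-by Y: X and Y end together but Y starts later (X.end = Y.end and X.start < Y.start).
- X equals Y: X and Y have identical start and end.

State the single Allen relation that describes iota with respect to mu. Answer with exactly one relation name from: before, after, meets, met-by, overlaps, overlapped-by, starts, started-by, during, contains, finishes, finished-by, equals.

iota = [71, 474]; mu = [689, 782].
Compare endpoints: iota.start < mu.start, iota.start < mu.end, iota.end < mu.start, iota.end < mu.end.
That pattern is 'before'.

before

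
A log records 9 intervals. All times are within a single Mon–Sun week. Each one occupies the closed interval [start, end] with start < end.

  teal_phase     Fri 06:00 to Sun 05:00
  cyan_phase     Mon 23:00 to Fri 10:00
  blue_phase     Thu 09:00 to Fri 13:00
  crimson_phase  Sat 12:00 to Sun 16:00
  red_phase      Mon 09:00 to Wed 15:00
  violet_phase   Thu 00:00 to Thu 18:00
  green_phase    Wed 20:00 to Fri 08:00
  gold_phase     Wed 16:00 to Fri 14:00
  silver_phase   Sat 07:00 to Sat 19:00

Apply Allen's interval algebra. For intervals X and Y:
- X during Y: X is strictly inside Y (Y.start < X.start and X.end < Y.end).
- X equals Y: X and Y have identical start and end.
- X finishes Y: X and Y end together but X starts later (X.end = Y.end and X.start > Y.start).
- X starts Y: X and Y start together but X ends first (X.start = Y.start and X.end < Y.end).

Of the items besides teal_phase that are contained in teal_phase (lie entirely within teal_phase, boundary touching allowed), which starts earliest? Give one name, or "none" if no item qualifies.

silver_phase

Target teal_phase = [Fri 06:00, Sun 05:00].
blue_phase [Thu 09:00, Fri 13:00] → overlaps → excluded.
crimson_phase [Sat 12:00, Sun 16:00] → overlapped-by → excluded.
cyan_phase [Mon 23:00, Fri 10:00] → overlaps → excluded.
gold_phase [Wed 16:00, Fri 14:00] → overlaps → excluded.
green_phase [Wed 20:00, Fri 08:00] → overlaps → excluded.
red_phase [Mon 09:00, Wed 15:00] → before → excluded.
silver_phase [Sat 07:00, Sat 19:00] → during → candidate.
violet_phase [Thu 00:00, Thu 18:00] → before → excluded.
Among candidates, earliest start is Sat 07:00 → silver_phase.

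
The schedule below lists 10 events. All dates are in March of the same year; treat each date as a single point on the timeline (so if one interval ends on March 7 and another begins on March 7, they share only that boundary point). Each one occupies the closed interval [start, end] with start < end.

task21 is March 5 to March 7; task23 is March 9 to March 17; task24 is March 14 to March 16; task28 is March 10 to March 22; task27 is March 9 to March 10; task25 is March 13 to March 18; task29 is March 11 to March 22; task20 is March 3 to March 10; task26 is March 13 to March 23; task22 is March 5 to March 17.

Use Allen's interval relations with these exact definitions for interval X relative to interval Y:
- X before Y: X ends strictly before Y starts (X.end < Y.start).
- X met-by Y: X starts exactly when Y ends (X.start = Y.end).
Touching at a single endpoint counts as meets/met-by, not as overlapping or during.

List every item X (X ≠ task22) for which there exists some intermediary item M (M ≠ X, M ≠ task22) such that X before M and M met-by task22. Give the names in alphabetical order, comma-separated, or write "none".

Target task22 = [March 5, March 17].
Intermediaries M with M met-by task22: none.
Union: none.

none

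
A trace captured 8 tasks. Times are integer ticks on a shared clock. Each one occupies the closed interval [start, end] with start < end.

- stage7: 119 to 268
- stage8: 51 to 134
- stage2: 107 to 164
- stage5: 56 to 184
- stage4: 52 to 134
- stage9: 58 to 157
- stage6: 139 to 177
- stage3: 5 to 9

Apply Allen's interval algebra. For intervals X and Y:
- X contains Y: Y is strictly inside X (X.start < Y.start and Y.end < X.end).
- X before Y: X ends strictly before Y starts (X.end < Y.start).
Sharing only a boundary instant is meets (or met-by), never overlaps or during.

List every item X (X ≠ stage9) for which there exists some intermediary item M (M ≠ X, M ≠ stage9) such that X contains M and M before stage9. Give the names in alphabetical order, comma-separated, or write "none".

none

Target stage9 = [58, 157].
Intermediaries M with M before stage9: stage3.
Via stage3 — items with X contains stage3: none.
Union: none.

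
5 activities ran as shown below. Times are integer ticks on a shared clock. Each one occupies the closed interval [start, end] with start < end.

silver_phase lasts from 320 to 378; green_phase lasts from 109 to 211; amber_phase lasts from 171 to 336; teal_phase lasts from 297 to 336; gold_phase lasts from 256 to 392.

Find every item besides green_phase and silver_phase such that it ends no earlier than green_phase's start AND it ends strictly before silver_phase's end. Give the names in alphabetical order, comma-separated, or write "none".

amber_phase, teal_phase

Conditions: its end is no earlier than green_phase's start (X.end >= 109) AND its end is strictly before silver_phase's end (X.end < 378).
amber_phase: end 336 >= 109? ✓; end 336 < 378? ✓ → yes.
gold_phase: end 392 >= 109? ✓; end 392 < 378? ✗ → no.
teal_phase: end 336 >= 109? ✓; end 336 < 378? ✓ → yes.
Result: amber_phase, teal_phase.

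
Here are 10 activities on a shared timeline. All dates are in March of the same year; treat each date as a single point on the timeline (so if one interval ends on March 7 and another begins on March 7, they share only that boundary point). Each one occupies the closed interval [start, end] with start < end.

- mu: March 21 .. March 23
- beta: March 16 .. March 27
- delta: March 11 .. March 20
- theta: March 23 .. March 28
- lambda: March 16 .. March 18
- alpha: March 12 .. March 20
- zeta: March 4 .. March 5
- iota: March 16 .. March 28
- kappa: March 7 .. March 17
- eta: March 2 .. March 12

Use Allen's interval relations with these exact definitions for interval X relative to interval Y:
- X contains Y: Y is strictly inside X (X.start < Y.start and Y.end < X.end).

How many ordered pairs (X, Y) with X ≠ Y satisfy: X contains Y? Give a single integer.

5

Checking all 90 ordered pairs for relation 'contains'; matching pairs in alphabetical order:
(alpha, lambda): alpha contains lambda ✓
(beta, mu): beta contains mu ✓
(delta, lambda): delta contains lambda ✓
(eta, zeta): eta contains zeta ✓
(iota, mu): iota contains mu ✓
Count: 5.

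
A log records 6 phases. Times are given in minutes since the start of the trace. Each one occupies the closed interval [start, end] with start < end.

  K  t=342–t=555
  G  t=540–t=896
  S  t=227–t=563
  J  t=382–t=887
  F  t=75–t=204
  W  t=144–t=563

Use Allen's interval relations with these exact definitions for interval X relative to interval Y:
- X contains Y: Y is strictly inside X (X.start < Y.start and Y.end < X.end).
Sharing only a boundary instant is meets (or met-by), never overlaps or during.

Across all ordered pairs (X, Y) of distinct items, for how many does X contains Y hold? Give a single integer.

Checking all 30 ordered pairs for relation 'contains'; matching pairs in alphabetical order:
(S, K): S contains K ✓
(W, K): W contains K ✓
Count: 2.

2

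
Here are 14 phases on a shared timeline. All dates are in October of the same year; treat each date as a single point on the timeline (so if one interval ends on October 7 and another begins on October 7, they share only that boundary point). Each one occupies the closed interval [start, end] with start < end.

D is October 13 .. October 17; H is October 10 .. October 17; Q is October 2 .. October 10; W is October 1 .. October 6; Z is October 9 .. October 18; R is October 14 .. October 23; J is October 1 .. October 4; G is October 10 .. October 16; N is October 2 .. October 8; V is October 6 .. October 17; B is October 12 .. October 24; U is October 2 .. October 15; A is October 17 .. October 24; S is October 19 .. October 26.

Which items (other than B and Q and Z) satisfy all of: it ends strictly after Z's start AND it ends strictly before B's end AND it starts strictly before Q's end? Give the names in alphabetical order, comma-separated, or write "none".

Conditions: its end is strictly after Z's start (X.end > October 9) AND its end is strictly before B's end (X.end < October 24) AND its start is strictly before Q's end (X.start < October 10).
A: end October 24 > October 9? ✓; end October 24 < October 24? ✗; start October 17 < October 10? ✗ → no.
D: end October 17 > October 9? ✓; end October 17 < October 24? ✓; start October 13 < October 10? ✗ → no.
G: end October 16 > October 9? ✓; end October 16 < October 24? ✓; start October 10 < October 10? ✗ → no.
H: end October 17 > October 9? ✓; end October 17 < October 24? ✓; start October 10 < October 10? ✗ → no.
J: end October 4 > October 9? ✗; end October 4 < October 24? ✓; start October 1 < October 10? ✓ → no.
N: end October 8 > October 9? ✗; end October 8 < October 24? ✓; start October 2 < October 10? ✓ → no.
R: end October 23 > October 9? ✓; end October 23 < October 24? ✓; start October 14 < October 10? ✗ → no.
S: end October 26 > October 9? ✓; end October 26 < October 24? ✗; start October 19 < October 10? ✗ → no.
U: end October 15 > October 9? ✓; end October 15 < October 24? ✓; start October 2 < October 10? ✓ → yes.
V: end October 17 > October 9? ✓; end October 17 < October 24? ✓; start October 6 < October 10? ✓ → yes.
W: end October 6 > October 9? ✗; end October 6 < October 24? ✓; start October 1 < October 10? ✓ → no.
Result: U, V.

U, V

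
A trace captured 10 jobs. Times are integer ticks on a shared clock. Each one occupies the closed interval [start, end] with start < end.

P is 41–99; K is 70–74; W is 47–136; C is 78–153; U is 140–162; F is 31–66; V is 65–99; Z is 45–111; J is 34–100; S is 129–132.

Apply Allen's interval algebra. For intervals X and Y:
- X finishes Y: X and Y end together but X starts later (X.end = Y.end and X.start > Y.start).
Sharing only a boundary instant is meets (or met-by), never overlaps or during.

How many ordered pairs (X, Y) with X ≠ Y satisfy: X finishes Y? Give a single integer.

Checking all 90 ordered pairs for relation 'finishes'; matching pairs in alphabetical order:
(V, P): V finishes P ✓
Count: 1.

1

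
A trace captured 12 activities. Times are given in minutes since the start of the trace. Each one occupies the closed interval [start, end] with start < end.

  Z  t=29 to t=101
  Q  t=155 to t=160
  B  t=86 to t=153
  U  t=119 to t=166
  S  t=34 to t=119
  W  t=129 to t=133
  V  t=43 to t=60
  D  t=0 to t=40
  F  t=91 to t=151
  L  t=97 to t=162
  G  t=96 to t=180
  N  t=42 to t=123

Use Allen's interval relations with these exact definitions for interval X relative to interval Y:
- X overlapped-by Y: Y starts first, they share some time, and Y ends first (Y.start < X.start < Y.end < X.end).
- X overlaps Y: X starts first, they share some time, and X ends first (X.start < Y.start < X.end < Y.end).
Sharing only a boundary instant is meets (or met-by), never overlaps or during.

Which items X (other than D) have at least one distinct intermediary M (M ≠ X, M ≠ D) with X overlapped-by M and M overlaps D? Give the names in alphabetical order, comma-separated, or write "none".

Target D = [t=0, t=40].
Intermediaries M with M overlaps D: none.
Union: none.

none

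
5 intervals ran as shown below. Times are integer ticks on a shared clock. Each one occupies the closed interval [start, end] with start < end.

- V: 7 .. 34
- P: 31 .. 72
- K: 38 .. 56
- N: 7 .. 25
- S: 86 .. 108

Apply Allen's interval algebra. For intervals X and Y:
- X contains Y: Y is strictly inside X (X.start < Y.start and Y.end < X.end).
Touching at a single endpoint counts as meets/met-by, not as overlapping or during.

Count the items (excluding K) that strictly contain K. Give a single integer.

Target K = [38, 56].
N [7, 25] → before → no.
P [31, 72] → contains → counts.
S [86, 108] → after → no.
V [7, 34] → before → no.
Total: 1.

1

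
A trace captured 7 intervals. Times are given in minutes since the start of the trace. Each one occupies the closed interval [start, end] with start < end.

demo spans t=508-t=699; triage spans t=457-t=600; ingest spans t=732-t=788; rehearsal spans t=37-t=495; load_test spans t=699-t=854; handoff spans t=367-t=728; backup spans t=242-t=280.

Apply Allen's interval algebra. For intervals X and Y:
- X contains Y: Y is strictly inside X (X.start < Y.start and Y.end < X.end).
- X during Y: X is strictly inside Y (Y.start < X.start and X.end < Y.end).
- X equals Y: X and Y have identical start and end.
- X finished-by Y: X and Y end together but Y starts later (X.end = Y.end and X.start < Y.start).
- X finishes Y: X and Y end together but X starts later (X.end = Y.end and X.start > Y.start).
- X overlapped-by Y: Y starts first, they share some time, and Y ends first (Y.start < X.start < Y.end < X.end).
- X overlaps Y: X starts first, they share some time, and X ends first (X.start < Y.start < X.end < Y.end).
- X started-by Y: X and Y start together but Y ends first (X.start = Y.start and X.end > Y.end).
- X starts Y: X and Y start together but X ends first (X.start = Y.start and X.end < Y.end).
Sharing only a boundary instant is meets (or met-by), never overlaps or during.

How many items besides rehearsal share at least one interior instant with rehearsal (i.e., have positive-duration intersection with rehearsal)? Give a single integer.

3

Target rehearsal = [t=37, t=495].
backup [t=242, t=280] → during → counts.
demo [t=508, t=699] → after → no.
handoff [t=367, t=728] → overlapped-by → counts.
ingest [t=732, t=788] → after → no.
load_test [t=699, t=854] → after → no.
triage [t=457, t=600] → overlapped-by → counts.
Total: 3.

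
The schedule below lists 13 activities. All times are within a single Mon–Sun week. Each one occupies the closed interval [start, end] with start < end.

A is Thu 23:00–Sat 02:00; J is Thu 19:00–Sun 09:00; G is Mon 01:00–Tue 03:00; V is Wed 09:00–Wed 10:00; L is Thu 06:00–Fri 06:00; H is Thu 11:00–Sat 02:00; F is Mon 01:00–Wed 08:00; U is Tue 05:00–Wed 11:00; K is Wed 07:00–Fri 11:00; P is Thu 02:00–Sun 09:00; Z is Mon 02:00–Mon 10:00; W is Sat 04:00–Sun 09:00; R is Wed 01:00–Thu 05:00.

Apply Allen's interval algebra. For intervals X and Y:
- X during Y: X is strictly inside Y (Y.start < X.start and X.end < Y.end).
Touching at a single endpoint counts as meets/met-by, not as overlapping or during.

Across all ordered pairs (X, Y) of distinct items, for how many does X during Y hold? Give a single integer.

10

Checking all 156 ordered pairs for relation 'during'; matching pairs in alphabetical order:
(A, J): A during J ✓
(A, P): A during P ✓
(H, P): H during P ✓
(L, K): L during K ✓
(L, P): L during P ✓
(V, K): V during K ✓
(V, R): V during R ✓
(V, U): V during U ✓
(Z, F): Z during F ✓
(Z, G): Z during G ✓
Count: 10.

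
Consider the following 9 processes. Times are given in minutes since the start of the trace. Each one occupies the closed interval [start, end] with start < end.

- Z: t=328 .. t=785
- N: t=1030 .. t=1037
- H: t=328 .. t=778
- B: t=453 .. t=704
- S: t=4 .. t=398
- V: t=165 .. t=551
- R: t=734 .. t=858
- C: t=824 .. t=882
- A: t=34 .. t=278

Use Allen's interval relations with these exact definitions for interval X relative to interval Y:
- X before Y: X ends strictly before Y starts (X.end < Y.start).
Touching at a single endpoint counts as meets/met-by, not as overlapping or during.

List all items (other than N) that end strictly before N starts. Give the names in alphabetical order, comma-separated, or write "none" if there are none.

A, B, C, H, R, S, V, Z

Target N = [t=1030, t=1037].
A [t=34, t=278] → before → yes.
B [t=453, t=704] → before → yes.
C [t=824, t=882] → before → yes.
H [t=328, t=778] → before → yes.
R [t=734, t=858] → before → yes.
S [t=4, t=398] → before → yes.
V [t=165, t=551] → before → yes.
Z [t=328, t=785] → before → yes.
Result: A, B, C, H, R, S, V, Z.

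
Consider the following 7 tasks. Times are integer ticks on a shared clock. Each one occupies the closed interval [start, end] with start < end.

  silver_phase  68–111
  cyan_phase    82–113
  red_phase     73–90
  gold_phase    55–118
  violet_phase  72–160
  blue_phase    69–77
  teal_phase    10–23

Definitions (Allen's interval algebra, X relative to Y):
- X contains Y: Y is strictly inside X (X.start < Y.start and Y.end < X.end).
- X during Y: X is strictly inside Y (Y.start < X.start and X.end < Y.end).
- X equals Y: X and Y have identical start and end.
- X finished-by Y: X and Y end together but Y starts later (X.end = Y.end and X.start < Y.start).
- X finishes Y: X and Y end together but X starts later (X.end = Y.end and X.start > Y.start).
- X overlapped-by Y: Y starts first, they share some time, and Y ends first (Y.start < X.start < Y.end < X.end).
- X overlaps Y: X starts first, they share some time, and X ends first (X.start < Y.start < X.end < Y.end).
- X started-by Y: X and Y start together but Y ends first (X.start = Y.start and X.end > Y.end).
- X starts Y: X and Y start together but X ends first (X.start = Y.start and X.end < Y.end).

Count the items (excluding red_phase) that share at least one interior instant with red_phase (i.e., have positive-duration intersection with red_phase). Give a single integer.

5

Target red_phase = [73, 90].
blue_phase [69, 77] → overlaps → counts.
cyan_phase [82, 113] → overlapped-by → counts.
gold_phase [55, 118] → contains → counts.
silver_phase [68, 111] → contains → counts.
teal_phase [10, 23] → before → no.
violet_phase [72, 160] → contains → counts.
Total: 5.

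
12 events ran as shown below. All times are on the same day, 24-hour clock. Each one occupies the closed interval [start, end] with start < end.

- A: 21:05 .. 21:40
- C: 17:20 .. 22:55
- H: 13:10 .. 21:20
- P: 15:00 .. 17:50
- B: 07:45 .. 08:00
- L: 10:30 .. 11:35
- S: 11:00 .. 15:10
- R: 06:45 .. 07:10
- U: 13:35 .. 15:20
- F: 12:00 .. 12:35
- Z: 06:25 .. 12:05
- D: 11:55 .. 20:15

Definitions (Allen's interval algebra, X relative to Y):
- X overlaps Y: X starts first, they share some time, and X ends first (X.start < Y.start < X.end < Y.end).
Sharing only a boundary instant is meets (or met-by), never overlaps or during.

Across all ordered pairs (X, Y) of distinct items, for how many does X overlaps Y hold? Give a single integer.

14

Checking all 132 ordered pairs for relation 'overlaps'; matching pairs in alphabetical order:
(D, C): D overlaps C ✓
(D, H): D overlaps H ✓
(H, A): H overlaps A ✓
(H, C): H overlaps C ✓
(L, S): L overlaps S ✓
(P, C): P overlaps C ✓
(S, D): S overlaps D ✓
(S, H): S overlaps H ✓
(S, P): S overlaps P ✓
(S, U): S overlaps U ✓
(U, P): U overlaps P ✓
(Z, D): Z overlaps D ✓
(Z, F): Z overlaps F ✓
(Z, S): Z overlaps S ✓
Count: 14.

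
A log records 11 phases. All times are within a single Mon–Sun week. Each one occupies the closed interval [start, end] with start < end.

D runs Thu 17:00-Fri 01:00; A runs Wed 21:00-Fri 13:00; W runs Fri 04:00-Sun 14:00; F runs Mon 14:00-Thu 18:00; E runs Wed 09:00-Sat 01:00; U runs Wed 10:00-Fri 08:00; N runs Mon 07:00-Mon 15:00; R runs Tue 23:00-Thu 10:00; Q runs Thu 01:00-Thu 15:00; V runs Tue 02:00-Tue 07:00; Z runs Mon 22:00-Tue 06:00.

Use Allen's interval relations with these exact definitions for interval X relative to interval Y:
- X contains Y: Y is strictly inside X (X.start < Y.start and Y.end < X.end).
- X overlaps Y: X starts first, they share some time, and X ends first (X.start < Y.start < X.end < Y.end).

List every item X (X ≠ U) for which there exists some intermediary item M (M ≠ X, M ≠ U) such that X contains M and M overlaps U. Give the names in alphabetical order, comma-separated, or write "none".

Target U = [Wed 10:00, Fri 08:00].
Intermediaries M with M overlaps U: F, R.
Via F — items with X contains F: none.
Via R — items with X contains R: F.
Union: F.

F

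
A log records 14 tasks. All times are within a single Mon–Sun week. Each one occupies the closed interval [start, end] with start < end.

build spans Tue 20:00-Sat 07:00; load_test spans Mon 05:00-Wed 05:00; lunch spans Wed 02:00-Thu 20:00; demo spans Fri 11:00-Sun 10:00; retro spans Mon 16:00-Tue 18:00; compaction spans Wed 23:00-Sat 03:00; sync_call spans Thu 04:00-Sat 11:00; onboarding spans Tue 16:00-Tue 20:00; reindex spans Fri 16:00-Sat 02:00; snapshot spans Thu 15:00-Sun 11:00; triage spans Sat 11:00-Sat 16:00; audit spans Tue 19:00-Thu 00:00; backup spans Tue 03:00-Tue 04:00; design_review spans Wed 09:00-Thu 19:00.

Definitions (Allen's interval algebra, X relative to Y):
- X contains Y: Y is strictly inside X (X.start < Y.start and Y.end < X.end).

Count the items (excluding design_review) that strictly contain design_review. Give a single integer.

2

Target design_review = [Wed 09:00, Thu 19:00].
audit [Tue 19:00, Thu 00:00] → overlaps → no.
backup [Tue 03:00, Tue 04:00] → before → no.
build [Tue 20:00, Sat 07:00] → contains → counts.
compaction [Wed 23:00, Sat 03:00] → overlapped-by → no.
demo [Fri 11:00, Sun 10:00] → after → no.
load_test [Mon 05:00, Wed 05:00] → before → no.
lunch [Wed 02:00, Thu 20:00] → contains → counts.
onboarding [Tue 16:00, Tue 20:00] → before → no.
reindex [Fri 16:00, Sat 02:00] → after → no.
retro [Mon 16:00, Tue 18:00] → before → no.
snapshot [Thu 15:00, Sun 11:00] → overlapped-by → no.
sync_call [Thu 04:00, Sat 11:00] → overlapped-by → no.
triage [Sat 11:00, Sat 16:00] → after → no.
Total: 2.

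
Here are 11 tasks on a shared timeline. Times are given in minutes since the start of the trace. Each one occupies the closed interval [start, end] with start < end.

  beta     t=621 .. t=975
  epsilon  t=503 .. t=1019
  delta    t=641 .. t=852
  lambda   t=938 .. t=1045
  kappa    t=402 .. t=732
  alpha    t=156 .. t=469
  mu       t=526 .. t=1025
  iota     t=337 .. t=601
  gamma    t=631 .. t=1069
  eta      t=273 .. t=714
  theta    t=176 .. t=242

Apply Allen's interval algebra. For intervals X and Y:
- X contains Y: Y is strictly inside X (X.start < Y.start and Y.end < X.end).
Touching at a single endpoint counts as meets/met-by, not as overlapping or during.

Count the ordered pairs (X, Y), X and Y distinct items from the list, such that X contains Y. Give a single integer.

Checking all 110 ordered pairs for relation 'contains'; matching pairs in alphabetical order:
(alpha, theta): alpha contains theta ✓
(beta, delta): beta contains delta ✓
(epsilon, beta): epsilon contains beta ✓
(epsilon, delta): epsilon contains delta ✓
(eta, iota): eta contains iota ✓
(gamma, delta): gamma contains delta ✓
(gamma, lambda): gamma contains lambda ✓
(mu, beta): mu contains beta ✓
(mu, delta): mu contains delta ✓
Count: 9.

9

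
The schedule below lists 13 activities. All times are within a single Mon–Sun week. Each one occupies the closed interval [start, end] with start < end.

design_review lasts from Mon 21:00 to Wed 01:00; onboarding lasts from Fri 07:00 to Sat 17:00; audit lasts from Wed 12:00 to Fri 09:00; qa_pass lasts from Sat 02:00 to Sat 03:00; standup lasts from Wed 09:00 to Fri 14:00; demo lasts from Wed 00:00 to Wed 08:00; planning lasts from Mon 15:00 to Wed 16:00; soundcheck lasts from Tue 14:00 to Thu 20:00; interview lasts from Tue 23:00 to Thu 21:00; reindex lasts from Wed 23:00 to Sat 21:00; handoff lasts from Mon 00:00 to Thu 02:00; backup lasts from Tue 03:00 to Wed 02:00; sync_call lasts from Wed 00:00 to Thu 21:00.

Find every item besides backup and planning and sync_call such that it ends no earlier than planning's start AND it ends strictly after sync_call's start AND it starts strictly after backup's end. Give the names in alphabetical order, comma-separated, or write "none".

audit, onboarding, qa_pass, reindex, standup

Conditions: its end is no earlier than planning's start (X.end >= Mon 15:00) AND its end is strictly after sync_call's start (X.end > Wed 00:00) AND its start is strictly after backup's end (X.start > Wed 02:00).
audit: end Fri 09:00 >= Mon 15:00? ✓; end Fri 09:00 > Wed 00:00? ✓; start Wed 12:00 > Wed 02:00? ✓ → yes.
demo: end Wed 08:00 >= Mon 15:00? ✓; end Wed 08:00 > Wed 00:00? ✓; start Wed 00:00 > Wed 02:00? ✗ → no.
design_review: end Wed 01:00 >= Mon 15:00? ✓; end Wed 01:00 > Wed 00:00? ✓; start Mon 21:00 > Wed 02:00? ✗ → no.
handoff: end Thu 02:00 >= Mon 15:00? ✓; end Thu 02:00 > Wed 00:00? ✓; start Mon 00:00 > Wed 02:00? ✗ → no.
interview: end Thu 21:00 >= Mon 15:00? ✓; end Thu 21:00 > Wed 00:00? ✓; start Tue 23:00 > Wed 02:00? ✗ → no.
onboarding: end Sat 17:00 >= Mon 15:00? ✓; end Sat 17:00 > Wed 00:00? ✓; start Fri 07:00 > Wed 02:00? ✓ → yes.
qa_pass: end Sat 03:00 >= Mon 15:00? ✓; end Sat 03:00 > Wed 00:00? ✓; start Sat 02:00 > Wed 02:00? ✓ → yes.
reindex: end Sat 21:00 >= Mon 15:00? ✓; end Sat 21:00 > Wed 00:00? ✓; start Wed 23:00 > Wed 02:00? ✓ → yes.
soundcheck: end Thu 20:00 >= Mon 15:00? ✓; end Thu 20:00 > Wed 00:00? ✓; start Tue 14:00 > Wed 02:00? ✗ → no.
standup: end Fri 14:00 >= Mon 15:00? ✓; end Fri 14:00 > Wed 00:00? ✓; start Wed 09:00 > Wed 02:00? ✓ → yes.
Result: audit, onboarding, qa_pass, reindex, standup.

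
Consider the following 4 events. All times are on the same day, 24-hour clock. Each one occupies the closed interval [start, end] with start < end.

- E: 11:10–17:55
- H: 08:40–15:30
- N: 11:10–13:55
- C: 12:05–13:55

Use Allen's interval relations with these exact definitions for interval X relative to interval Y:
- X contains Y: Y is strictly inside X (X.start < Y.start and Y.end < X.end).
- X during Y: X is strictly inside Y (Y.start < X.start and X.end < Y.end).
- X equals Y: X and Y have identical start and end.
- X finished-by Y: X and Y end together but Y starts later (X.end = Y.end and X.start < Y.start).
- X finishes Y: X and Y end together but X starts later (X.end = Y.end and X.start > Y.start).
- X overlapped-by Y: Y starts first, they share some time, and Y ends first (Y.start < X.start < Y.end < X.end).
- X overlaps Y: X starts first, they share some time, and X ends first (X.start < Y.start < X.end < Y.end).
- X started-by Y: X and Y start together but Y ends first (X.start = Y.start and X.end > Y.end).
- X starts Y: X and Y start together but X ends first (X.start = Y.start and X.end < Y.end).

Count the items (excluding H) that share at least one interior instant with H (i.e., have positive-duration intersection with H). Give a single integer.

Target H = [08:40, 15:30].
C [12:05, 13:55] → during → counts.
E [11:10, 17:55] → overlapped-by → counts.
N [11:10, 13:55] → during → counts.
Total: 3.

3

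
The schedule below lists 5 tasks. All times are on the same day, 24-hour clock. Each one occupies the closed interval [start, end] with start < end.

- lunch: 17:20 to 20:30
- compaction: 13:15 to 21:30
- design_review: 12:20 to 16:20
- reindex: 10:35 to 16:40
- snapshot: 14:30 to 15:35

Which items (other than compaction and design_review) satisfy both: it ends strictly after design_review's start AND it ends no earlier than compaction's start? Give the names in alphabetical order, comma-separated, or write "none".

lunch, reindex, snapshot

Conditions: its end is strictly after design_review's start (X.end > 12:20) AND its end is no earlier than compaction's start (X.end >= 13:15).
lunch: end 20:30 > 12:20? ✓; end 20:30 >= 13:15? ✓ → yes.
reindex: end 16:40 > 12:20? ✓; end 16:40 >= 13:15? ✓ → yes.
snapshot: end 15:35 > 12:20? ✓; end 15:35 >= 13:15? ✓ → yes.
Result: lunch, reindex, snapshot.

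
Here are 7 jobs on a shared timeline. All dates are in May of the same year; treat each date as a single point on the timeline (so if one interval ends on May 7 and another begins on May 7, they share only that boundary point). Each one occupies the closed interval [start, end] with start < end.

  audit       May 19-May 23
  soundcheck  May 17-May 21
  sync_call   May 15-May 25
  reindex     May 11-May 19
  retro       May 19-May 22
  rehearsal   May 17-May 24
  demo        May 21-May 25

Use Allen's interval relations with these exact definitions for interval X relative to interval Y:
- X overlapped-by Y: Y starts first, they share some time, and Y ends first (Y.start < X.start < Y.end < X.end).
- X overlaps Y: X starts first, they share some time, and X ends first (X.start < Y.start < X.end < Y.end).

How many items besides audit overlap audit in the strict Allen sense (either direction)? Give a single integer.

2

Target audit = [May 19, May 23].
demo [May 21, May 25] → overlapped-by → counts.
rehearsal [May 17, May 24] → contains → no.
reindex [May 11, May 19] → meets → no.
retro [May 19, May 22] → starts → no.
soundcheck [May 17, May 21] → overlaps → counts.
sync_call [May 15, May 25] → contains → no.
Total: 2.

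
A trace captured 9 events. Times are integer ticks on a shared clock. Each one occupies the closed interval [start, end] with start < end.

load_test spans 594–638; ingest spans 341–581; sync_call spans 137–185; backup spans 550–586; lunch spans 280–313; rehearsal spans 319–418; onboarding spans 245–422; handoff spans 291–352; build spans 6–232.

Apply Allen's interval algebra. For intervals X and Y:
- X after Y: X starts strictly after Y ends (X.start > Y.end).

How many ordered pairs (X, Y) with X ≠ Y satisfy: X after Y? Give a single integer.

26

Checking all 72 ordered pairs for relation 'after'; matching pairs in alphabetical order:
(backup, build): backup after build ✓
(backup, handoff): backup after handoff ✓
(backup, lunch): backup after lunch ✓
(backup, onboarding): backup after onboarding ✓
(backup, rehearsal): backup after rehearsal ✓
(backup, sync_call): backup after sync_call ✓
(handoff, build): handoff after build ✓
(handoff, sync_call): handoff after sync_call ✓
(ingest, build): ingest after build ✓
(ingest, lunch): ingest after lunch ✓
(ingest, sync_call): ingest after sync_call ✓
(load_test, backup): load_test after backup ✓
(load_test, build): load_test after build ✓
(load_test, handoff): load_test after handoff ✓
(load_test, ingest): load_test after ingest ✓
(load_test, lunch): load_test after lunch ✓
(load_test, onboarding): load_test after onboarding ✓
(load_test, rehearsal): load_test after rehearsal ✓
(load_test, sync_call): load_test after sync_call ✓
(lunch, build): lunch after build ✓
(lunch, sync_call): lunch after sync_call ✓
(onboarding, build): onboarding after build ✓
(onboarding, sync_call): onboarding after sync_call ✓
(rehearsal, build): rehearsal after build ✓
... plus 2 further pairs not listed.
Count: 26.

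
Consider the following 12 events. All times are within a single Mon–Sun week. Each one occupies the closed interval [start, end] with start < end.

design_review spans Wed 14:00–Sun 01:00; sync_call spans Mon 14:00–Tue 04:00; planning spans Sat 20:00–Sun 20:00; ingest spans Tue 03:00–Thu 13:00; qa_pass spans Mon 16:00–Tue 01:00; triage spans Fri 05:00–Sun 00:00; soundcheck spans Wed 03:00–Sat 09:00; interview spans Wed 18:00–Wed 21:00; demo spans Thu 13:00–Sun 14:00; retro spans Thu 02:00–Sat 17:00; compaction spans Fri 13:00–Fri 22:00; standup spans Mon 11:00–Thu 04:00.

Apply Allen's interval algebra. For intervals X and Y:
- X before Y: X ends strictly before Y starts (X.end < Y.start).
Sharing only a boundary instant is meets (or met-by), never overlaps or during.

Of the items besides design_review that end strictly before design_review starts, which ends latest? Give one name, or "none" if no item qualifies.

Target design_review = [Wed 14:00, Sun 01:00].
compaction [Fri 13:00, Fri 22:00] → during → excluded.
demo [Thu 13:00, Sun 14:00] → overlapped-by → excluded.
ingest [Tue 03:00, Thu 13:00] → overlaps → excluded.
interview [Wed 18:00, Wed 21:00] → during → excluded.
planning [Sat 20:00, Sun 20:00] → overlapped-by → excluded.
qa_pass [Mon 16:00, Tue 01:00] → before → candidate.
retro [Thu 02:00, Sat 17:00] → during → excluded.
soundcheck [Wed 03:00, Sat 09:00] → overlaps → excluded.
standup [Mon 11:00, Thu 04:00] → overlaps → excluded.
sync_call [Mon 14:00, Tue 04:00] → before → candidate.
triage [Fri 05:00, Sun 00:00] → during → excluded.
Among candidates, latest end is Tue 04:00 → sync_call.

sync_call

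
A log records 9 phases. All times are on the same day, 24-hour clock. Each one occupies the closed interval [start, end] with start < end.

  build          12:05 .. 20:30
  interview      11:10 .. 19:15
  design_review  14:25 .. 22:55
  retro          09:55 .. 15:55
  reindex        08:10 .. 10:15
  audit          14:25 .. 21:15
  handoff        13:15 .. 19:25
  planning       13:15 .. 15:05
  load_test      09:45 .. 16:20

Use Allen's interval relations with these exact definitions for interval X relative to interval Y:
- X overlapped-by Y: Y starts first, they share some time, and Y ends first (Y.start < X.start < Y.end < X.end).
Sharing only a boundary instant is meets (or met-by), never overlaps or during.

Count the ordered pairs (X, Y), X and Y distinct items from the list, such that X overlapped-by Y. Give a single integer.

22

Checking all 72 ordered pairs for relation 'overlapped-by'; matching pairs in alphabetical order:
(audit, build): audit overlapped-by build ✓
(audit, handoff): audit overlapped-by handoff ✓
(audit, interview): audit overlapped-by interview ✓
(audit, load_test): audit overlapped-by load_test ✓
(audit, planning): audit overlapped-by planning ✓
(audit, retro): audit overlapped-by retro ✓
(build, interview): build overlapped-by interview ✓
(build, load_test): build overlapped-by load_test ✓
(build, retro): build overlapped-by retro ✓
(design_review, build): design_review overlapped-by build ✓
(design_review, handoff): design_review overlapped-by handoff ✓
(design_review, interview): design_review overlapped-by interview ✓
(design_review, load_test): design_review overlapped-by load_test ✓
(design_review, planning): design_review overlapped-by planning ✓
(design_review, retro): design_review overlapped-by retro ✓
(handoff, interview): handoff overlapped-by interview ✓
(handoff, load_test): handoff overlapped-by load_test ✓
(handoff, retro): handoff overlapped-by retro ✓
(interview, load_test): interview overlapped-by load_test ✓
(interview, retro): interview overlapped-by retro ✓
(load_test, reindex): load_test overlapped-by reindex ✓
(retro, reindex): retro overlapped-by reindex ✓
Count: 22.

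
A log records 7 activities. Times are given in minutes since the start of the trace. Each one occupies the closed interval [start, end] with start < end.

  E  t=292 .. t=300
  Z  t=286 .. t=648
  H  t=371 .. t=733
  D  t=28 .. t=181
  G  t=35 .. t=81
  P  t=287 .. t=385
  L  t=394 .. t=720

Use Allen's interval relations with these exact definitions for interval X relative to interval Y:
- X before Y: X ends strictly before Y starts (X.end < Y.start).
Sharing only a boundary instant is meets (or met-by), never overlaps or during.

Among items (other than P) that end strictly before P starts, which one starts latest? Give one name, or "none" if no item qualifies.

Target P = [t=287, t=385].
D [t=28, t=181] → before → candidate.
E [t=292, t=300] → during → excluded.
G [t=35, t=81] → before → candidate.
H [t=371, t=733] → overlapped-by → excluded.
L [t=394, t=720] → after → excluded.
Z [t=286, t=648] → contains → excluded.
Among candidates, latest start is t=35 → G.

G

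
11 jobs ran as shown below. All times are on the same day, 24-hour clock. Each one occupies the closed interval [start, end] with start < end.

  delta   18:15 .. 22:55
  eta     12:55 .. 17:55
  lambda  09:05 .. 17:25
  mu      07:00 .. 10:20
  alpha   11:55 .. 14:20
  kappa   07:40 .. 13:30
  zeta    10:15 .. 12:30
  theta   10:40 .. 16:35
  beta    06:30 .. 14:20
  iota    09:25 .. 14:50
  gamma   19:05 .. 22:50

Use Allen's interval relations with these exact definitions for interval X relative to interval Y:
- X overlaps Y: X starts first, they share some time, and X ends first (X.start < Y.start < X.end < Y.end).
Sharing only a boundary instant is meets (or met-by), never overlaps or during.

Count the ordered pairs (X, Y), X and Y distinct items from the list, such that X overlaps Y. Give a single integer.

Checking all 110 ordered pairs for relation 'overlaps'; matching pairs in alphabetical order:
(alpha, eta): alpha overlaps eta ✓
(beta, eta): beta overlaps eta ✓
(beta, iota): beta overlaps iota ✓
(beta, lambda): beta overlaps lambda ✓
(beta, theta): beta overlaps theta ✓
(iota, eta): iota overlaps eta ✓
(iota, theta): iota overlaps theta ✓
(kappa, alpha): kappa overlaps alpha ✓
(kappa, eta): kappa overlaps eta ✓
(kappa, iota): kappa overlaps iota ✓
(kappa, lambda): kappa overlaps lambda ✓
(kappa, theta): kappa overlaps theta ✓
(lambda, eta): lambda overlaps eta ✓
(mu, iota): mu overlaps iota ✓
(mu, kappa): mu overlaps kappa ✓
(mu, lambda): mu overlaps lambda ✓
(mu, zeta): mu overlaps zeta ✓
(theta, eta): theta overlaps eta ✓
(zeta, alpha): zeta overlaps alpha ✓
(zeta, theta): zeta overlaps theta ✓
Count: 20.

20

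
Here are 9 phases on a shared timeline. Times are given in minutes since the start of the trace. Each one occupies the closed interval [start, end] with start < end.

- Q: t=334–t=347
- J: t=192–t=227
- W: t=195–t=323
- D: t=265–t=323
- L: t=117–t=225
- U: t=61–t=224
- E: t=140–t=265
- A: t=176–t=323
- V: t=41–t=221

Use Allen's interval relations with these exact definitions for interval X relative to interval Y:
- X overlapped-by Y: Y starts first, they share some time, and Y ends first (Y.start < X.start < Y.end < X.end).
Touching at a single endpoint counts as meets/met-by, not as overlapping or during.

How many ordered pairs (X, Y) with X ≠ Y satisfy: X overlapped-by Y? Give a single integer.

Checking all 72 ordered pairs for relation 'overlapped-by'; matching pairs in alphabetical order:
(A, E): A overlapped-by E ✓
(A, L): A overlapped-by L ✓
(A, U): A overlapped-by U ✓
(A, V): A overlapped-by V ✓
(E, L): E overlapped-by L ✓
(E, U): E overlapped-by U ✓
(E, V): E overlapped-by V ✓
(J, L): J overlapped-by L ✓
(J, U): J overlapped-by U ✓
(J, V): J overlapped-by V ✓
(L, U): L overlapped-by U ✓
(L, V): L overlapped-by V ✓
(U, V): U overlapped-by V ✓
(W, E): W overlapped-by E ✓
(W, J): W overlapped-by J ✓
(W, L): W overlapped-by L ✓
(W, U): W overlapped-by U ✓
(W, V): W overlapped-by V ✓
Count: 18.

18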